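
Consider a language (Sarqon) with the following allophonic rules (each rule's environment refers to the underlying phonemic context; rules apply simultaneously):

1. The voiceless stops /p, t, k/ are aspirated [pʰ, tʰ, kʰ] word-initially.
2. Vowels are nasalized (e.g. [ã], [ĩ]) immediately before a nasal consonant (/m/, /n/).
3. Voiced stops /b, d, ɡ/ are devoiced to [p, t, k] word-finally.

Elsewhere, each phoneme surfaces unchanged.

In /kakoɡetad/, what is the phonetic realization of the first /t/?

[t]

/t/ (between /e/ and /a/): rule 1 targets it, but not word-initially → unchanged [t].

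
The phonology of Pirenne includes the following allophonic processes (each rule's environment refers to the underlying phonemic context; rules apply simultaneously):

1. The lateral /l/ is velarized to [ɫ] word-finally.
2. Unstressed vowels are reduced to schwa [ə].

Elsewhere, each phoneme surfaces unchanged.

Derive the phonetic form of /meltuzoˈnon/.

[məltəzəˈnon]

/m/ (word-initial): no rule targets it → [m].
/e/ (between /m/ and /l/): in an unstressed syllable, so rule 2 applies → [ə].
/l/ (between /e/ and /t/): rule 1 targets it, but not word-finally → unchanged [l].
/t/ stays [t].
/u/ meets the environment for rule 2 (in an unstressed syllable) → [ə].
/z/ stays [z].
Rule 2 applies to /o/ (between /z/ and /n/: in an unstressed syllable) → [ə].
/n/ stays [n].
/o/ (between /n/ and /n/): rule 2 targets it, but not in an unstressed syllable → unchanged [o].
/n/ — not in any rule's target class → [n].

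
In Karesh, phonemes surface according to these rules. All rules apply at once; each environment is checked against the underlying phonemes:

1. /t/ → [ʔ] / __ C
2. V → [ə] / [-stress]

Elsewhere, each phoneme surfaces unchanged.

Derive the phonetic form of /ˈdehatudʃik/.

/e/ (between /d/ and /h/): rule 2 targets it, but not in an unstressed syllable → unchanged [e].
/a/ (between /h/ and /t/): in an unstressed syllable, so rule 2 applies → [ə].
/t/ (between /a/ and /u/) is in the target of rule 1 but the environment (immediately before a consonant) is not met → [t].
/u/ (between /t/ and /d/): in an unstressed syllable, so rule 2 applies → [ə].
Rule 2 applies to /i/ (between /ʃ/ and /k/: in an unstressed syllable) → [ə].

[ˈdehətədʃək]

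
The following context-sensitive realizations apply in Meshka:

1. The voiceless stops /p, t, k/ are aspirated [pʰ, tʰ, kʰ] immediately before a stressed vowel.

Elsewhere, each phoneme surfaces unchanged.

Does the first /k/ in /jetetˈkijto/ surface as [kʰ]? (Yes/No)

/k/ (between /t/ and /i/): immediately before a stressed vowel, so rule 1 applies → [kʰ].
The actual realization is [kʰ], which matches [kʰ].

Yes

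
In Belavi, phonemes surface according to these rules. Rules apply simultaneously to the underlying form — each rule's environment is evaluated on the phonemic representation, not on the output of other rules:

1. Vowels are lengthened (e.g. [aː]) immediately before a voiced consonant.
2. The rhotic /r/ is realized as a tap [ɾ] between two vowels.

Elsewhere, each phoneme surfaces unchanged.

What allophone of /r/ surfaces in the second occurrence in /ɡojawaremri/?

/r/ (between /m/ and /i/): rule 2 targets it, but not between two vowels → unchanged [r].

[r]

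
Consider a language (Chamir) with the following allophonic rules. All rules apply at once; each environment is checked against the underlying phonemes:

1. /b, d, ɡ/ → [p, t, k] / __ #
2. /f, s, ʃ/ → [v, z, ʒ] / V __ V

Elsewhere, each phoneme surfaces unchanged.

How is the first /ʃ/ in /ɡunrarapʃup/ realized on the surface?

[ʃ]

/ʃ/ — between /p/ and /u/; rule 2 does not apply here → [ʃ].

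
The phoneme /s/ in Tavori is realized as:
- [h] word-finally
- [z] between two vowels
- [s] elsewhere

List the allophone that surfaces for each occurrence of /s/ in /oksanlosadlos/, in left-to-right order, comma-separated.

[s], [z], [h]

Occurrence 1 (position 3): no conditioning environment matches → elsewhere allophone [s].
Occurrence 2 (position 8): between two vowels → [z].
Occurrence 3 (position 13): word-finally → [h].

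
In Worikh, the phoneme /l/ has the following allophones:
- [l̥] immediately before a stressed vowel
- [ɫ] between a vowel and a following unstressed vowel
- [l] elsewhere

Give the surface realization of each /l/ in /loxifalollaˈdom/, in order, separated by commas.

[l], [ɫ], [l], [l]

Occurrence 1 (position 1): no conditioning environment matches → elsewhere allophone [l].
Occurrence 2 (position 7): between a vowel and a following unstressed vowel → [ɫ].
Occurrence 3 (position 9): no conditioning environment matches → elsewhere allophone [l].
Occurrence 4 (position 10): no conditioning environment matches → elsewhere allophone [l].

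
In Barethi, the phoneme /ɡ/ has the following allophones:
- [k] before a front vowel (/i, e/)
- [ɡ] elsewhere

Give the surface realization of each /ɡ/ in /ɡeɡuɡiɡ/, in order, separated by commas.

Occurrence 1 (position 1): before a front vowel (/i, e/) → [k].
Occurrence 2 (position 3): no conditioning environment matches → elsewhere allophone [ɡ].
Occurrence 3 (position 5): before a front vowel (/i, e/) → [k].
Occurrence 4 (position 7): no conditioning environment matches → elsewhere allophone [ɡ].

[k], [ɡ], [k], [ɡ]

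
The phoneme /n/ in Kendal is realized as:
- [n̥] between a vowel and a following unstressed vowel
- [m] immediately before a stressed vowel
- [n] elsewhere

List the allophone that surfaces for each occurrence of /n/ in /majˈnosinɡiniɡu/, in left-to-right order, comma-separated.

Occurrence 1 (position 4): immediately before a stressed vowel → [m].
Occurrence 2 (position 8): no conditioning environment matches → elsewhere allophone [n].
Occurrence 3 (position 11): between a vowel and a following unstressed vowel → [n̥].

[m], [n], [n̥]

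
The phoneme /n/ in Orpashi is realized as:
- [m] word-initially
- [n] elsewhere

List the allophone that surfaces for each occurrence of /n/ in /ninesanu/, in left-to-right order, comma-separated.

Occurrence 1 (position 1): word-initially → [m].
Occurrence 2 (position 3): no conditioning environment matches → elsewhere allophone [n].
Occurrence 3 (position 7): no conditioning environment matches → elsewhere allophone [n].

[m], [n], [n]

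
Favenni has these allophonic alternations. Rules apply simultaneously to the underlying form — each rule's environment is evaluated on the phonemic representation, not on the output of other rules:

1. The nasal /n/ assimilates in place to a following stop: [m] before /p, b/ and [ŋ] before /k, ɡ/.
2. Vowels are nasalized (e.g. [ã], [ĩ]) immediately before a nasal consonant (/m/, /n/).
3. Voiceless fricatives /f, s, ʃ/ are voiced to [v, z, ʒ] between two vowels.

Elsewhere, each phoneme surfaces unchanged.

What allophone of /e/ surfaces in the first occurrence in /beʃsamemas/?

/e/ (between /b/ and /ʃ/) fails the environment for rule 2, so it stays [e].

[e]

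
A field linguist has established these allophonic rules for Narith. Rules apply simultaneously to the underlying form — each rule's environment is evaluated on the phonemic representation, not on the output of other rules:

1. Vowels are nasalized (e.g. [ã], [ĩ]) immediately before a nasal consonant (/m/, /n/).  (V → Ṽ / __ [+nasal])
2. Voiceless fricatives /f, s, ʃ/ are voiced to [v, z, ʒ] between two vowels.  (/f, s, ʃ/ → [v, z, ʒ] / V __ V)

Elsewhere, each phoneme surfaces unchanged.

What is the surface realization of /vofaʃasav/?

[vovaʒazav]

/v/ (word-initial): no rule targets it → [v].
/o/ (between /v/ and /f/) is in the target of rule 1 but the environment (before a nasal consonant) is not met → [o].
/f/ (between /o/ and /a/): between two vowels, so rule 2 applies → [v].
/a/ (between /f/ and /ʃ/) fails the environment for rule 1, so it stays [a].
/ʃ/ (between /a/ and /a/) occurs between two vowels → [ʒ] by rule 2.
/a/ — between /ʃ/ and /s/; rule 1 does not apply here → [a].
/s/ — between /a/ and /a/, between two vowels — surfaces as [z] (rule 2).
/a/ (between /s/ and /v/): rule 1 targets it, but not before a nasal consonant → unchanged [a].
/v/ stays [v].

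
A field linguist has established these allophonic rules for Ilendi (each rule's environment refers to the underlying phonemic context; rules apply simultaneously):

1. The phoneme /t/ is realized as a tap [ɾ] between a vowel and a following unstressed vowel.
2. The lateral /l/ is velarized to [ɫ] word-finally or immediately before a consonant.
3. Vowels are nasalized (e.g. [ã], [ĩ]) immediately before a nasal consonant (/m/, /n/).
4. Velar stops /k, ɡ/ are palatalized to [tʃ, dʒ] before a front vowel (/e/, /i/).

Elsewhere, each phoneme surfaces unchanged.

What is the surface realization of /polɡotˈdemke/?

[poɫɡotˈdẽmtʃe]

/p/ — not in any rule's target class → [p].
/o/ (between /p/ and /l/) is in the target of rule 3 but the environment (before a nasal consonant) is not met → [o].
/l/ (between /o/ and /ɡ/): word-finally or immediately before a consonant, so rule 2 applies → [ɫ].
/ɡ/ (between /l/ and /o/) is in the target of rule 4 but the environment (before a front vowel) is not met → [ɡ].
/o/ (between /ɡ/ and /t/): rule 3 targets it, but not before a nasal consonant → unchanged [o].
/t/ — between /o/ and /d/; rule 1 does not apply here → [t].
/d/ (between /t/ and /e/): no rule targets it → [d].
/e/ — between /d/ and /m/, before a nasal consonant — surfaces as [ẽ] (rule 3).
/m/ stays [m].
/k/ (between /m/ and /e/) occurs before a front vowel → [tʃ] by rule 4.
/e/ (word-final) is in the target of rule 3 but the environment (before a nasal consonant) is not met → [e].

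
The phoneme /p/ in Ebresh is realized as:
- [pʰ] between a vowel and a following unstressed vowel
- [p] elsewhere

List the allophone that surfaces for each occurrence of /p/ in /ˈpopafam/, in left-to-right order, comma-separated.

Occurrence 1 (position 1): no conditioning environment matches → elsewhere allophone [p].
Occurrence 2 (position 3): between a vowel and a following unstressed vowel → [pʰ].

[p], [pʰ]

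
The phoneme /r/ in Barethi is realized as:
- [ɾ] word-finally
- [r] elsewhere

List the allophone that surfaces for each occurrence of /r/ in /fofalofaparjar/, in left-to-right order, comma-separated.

[r], [ɾ]

Occurrence 1 (position 11): no conditioning environment matches → elsewhere allophone [r].
Occurrence 2 (position 14): word-finally → [ɾ].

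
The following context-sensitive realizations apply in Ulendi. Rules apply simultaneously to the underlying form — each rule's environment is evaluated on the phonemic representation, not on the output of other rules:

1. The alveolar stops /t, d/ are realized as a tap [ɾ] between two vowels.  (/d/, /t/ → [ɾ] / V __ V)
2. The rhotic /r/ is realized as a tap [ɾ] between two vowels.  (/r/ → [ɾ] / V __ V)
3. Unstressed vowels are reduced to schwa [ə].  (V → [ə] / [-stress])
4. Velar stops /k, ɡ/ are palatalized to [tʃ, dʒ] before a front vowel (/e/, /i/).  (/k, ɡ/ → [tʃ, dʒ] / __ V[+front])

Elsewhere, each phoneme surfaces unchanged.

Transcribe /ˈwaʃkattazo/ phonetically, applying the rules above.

/w/ — not in any rule's target class → [w].
/a/ (between /w/ and /ʃ/) is in the target of rule 3 but the environment (in an unstressed syllable) is not met → [a].
/ʃ/ (between /a/ and /k/) is unaffected → [ʃ].
/k/ (between /ʃ/ and /a/): rule 4 targets it, but not before a front vowel → unchanged [k].
Rule 3 applies to /a/ (between /k/ and /t/: in an unstressed syllable) → [ə].
/t/ — between /a/ and /t/; rule 1 does not apply here → [t].
/t/ (between /t/ and /a/) is in the target of rule 1 but the environment (between two vowels) is not met → [t].
/a/ — between /t/ and /z/, in an unstressed syllable — surfaces as [ə] (rule 3).
/z/ (between /a/ and /o/) is unaffected → [z].
Rule 3 applies to /o/ (word-final: in an unstressed syllable) → [ə].

[ˈwaʃkəttəzə]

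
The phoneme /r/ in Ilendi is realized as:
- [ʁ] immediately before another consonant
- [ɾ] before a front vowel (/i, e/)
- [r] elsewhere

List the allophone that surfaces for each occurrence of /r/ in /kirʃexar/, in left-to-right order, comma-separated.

Occurrence 1 (position 3): immediately before another consonant → [ʁ].
Occurrence 2 (position 8): no conditioning environment matches → elsewhere allophone [r].

[ʁ], [r]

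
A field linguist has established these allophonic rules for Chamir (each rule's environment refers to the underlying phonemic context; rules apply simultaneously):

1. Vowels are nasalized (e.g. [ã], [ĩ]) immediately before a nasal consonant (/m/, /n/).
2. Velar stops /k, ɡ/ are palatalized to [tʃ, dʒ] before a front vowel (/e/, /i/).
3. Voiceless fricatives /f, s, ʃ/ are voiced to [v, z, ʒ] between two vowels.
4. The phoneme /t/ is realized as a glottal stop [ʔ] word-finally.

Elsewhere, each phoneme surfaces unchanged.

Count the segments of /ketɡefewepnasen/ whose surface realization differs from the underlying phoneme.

Segments that undergo a rule: /k/ → [tʃ] (rule 2); /ɡ/ → [dʒ] (rule 2); /f/ → [v] (rule 3); /s/ → [z] (rule 3); /e/ → [ẽ] (rule 1).
All other segments surface unchanged.

5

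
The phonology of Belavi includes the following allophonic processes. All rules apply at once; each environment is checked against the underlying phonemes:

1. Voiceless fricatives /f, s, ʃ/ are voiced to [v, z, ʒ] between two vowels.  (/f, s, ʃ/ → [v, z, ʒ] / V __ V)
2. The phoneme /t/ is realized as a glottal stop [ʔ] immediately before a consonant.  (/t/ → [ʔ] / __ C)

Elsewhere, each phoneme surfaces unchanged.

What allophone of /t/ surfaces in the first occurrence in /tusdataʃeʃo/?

/t/ (word-initial) is in the target of rule 2 but the environment (immediately before a consonant) is not met → [t].

[t]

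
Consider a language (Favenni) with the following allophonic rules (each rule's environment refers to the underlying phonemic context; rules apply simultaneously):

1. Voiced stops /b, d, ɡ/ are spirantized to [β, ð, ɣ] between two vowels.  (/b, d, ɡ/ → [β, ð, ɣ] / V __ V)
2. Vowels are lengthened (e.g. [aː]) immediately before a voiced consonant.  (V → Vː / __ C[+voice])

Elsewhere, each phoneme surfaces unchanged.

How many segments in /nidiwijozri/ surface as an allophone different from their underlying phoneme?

Segments that undergo a rule: /i/ → [iː] (rule 2); /d/ → [ð] (rule 1); /i/ → [iː] (rule 2); /i/ → [iː] (rule 2); /o/ → [oː] (rule 2).
All other segments surface unchanged.

5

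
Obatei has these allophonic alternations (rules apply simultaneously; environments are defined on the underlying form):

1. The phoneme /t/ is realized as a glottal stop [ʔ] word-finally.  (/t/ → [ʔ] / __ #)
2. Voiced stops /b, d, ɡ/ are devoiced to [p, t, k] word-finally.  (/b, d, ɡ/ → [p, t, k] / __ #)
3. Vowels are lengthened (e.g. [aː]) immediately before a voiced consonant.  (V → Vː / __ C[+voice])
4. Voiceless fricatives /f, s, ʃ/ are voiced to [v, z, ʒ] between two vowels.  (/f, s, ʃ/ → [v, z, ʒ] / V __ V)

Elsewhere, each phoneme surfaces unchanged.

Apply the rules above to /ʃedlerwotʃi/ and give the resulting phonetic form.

[ʃeːdleːrwotʃi]

/ʃ/ (word-initial): rule 4 targets it, but not between two vowels → unchanged [ʃ].
/e/ — between /ʃ/ and /d/, before a voiced consonant — surfaces as [eː] (rule 3).
/d/ (between /e/ and /l/): rule 2 targets it, but not word-finally → unchanged [d].
Rule 3 applies to /e/ (between /l/ and /r/: before a voiced consonant) → [eː].
/o/ (between /w/ and /t/) fails the environment for rule 3, so it stays [o].
/t/ (between /o/ and /ʃ/) is in the target of rule 1 but the environment (word-finally) is not met → [t].
/ʃ/ (between /t/ and /i/): rule 4 targets it, but not between two vowels → unchanged [ʃ].
/i/ (word-final) is in the target of rule 3 but the environment (before a voiced consonant) is not met → [i].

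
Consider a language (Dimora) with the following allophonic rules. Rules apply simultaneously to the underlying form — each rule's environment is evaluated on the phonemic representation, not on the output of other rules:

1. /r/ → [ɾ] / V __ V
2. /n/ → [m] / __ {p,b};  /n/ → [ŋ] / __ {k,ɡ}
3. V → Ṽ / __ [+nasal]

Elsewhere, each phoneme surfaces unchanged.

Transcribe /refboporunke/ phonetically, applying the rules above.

[refbopoɾũŋke]

/r/ (word-initial) is in the target of rule 1 but the environment (between two vowels) is not met → [r].
/e/ (between /r/ and /f/) fails the environment for rule 3, so it stays [e].
/f/ (between /e/ and /b/): no rule targets it → [f].
/b/ (between /f/ and /o/): no rule targets it → [b].
/o/ (between /b/ and /p/) fails the environment for rule 3, so it stays [o].
/p/ (between /o/ and /o/): no rule targets it → [p].
/o/ (between /p/ and /r/) fails the environment for rule 3, so it stays [o].
/r/ — between /o/ and /u/, between two vowels — surfaces as [ɾ] (rule 1).
Rule 3 applies to /u/ (between /r/ and /n/: before a nasal consonant) → [ũ].
/n/ (between /u/ and /k/): before a labial or velar stop, so rule 2 applies → [ŋ].
/k/ (between /n/ and /e/): no rule targets it → [k].
/e/ (word-final) is in the target of rule 3 but the environment (before a nasal consonant) is not met → [e].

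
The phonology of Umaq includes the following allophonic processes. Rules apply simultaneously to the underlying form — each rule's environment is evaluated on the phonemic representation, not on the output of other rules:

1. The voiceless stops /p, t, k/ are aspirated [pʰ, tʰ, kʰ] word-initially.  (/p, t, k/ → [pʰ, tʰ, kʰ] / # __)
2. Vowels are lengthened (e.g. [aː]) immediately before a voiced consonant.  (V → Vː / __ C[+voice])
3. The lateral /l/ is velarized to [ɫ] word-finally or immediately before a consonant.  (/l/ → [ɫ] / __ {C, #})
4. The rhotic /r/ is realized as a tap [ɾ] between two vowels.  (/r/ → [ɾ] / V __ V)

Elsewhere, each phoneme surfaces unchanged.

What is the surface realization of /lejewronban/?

[leːjeːwroːnbaːn]

/l/ (word-initial): rule 3 targets it, but not word-finally or immediately before a consonant → unchanged [l].
/e/ (between /l/ and /j/): before a voiced consonant, so rule 2 applies → [eː].
/j/ (between /e/ and /e/): no rule targets it → [j].
/e/ (between /j/ and /w/) occurs before a voiced consonant → [eː] by rule 2.
/w/ — not in any rule's target class → [w].
/r/ — between /w/ and /o/; rule 4 does not apply here → [r].
/o/ (between /r/ and /n/) occurs before a voiced consonant → [oː] by rule 2.
/n/ (between /o/ and /b/): no rule targets it → [n].
/b/ stays [b].
/a/ (between /b/ and /n/): before a voiced consonant, so rule 2 applies → [aː].
/n/ — not in any rule's target class → [n].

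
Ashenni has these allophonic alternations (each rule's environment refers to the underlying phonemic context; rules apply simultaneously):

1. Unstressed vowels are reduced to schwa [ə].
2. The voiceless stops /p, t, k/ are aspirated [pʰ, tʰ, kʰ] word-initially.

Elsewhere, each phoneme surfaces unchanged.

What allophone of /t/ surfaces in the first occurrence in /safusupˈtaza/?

[t]

/t/ (between /p/ and /a/) is in the target of rule 2 but the environment (word-initially) is not met → [t].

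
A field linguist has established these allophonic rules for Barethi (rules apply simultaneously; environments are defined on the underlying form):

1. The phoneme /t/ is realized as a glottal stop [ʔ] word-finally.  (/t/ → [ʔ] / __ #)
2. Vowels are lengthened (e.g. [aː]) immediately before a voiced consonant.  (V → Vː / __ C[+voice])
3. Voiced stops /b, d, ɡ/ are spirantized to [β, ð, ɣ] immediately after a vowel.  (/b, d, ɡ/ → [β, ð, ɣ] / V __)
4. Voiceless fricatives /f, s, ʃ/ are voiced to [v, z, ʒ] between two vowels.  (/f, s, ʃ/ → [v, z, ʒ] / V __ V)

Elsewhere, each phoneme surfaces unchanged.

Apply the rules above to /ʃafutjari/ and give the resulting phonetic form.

/ʃ/ (word-initial) is in the target of rule 4 but the environment (between two vowels) is not met → [ʃ].
/a/ (between /ʃ/ and /f/) is in the target of rule 2 but the environment (before a voiced consonant) is not met → [a].
/f/ — between /a/ and /u/, between two vowels — surfaces as [v] (rule 4).
/u/ — between /f/ and /t/; rule 2 does not apply here → [u].
/t/ (between /u/ and /j/): rule 1 targets it, but not word-finally → unchanged [t].
/j/ (between /t/ and /a/): no rule targets it → [j].
/a/ meets the environment for rule 2 (before a voiced consonant) → [aː].
/r/ (between /a/ and /i/) is unaffected → [r].
/i/ (word-final) is in the target of rule 2 but the environment (before a voiced consonant) is not met → [i].

[ʃavutjaːri]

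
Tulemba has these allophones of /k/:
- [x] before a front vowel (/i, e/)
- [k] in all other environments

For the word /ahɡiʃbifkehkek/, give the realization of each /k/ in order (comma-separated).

Occurrence 1 (position 9): before a front vowel (/i, e/) → [x].
Occurrence 2 (position 12): before a front vowel (/i, e/) → [x].
Occurrence 3 (position 14): no conditioning environment matches → elsewhere allophone [k].

[x], [x], [k]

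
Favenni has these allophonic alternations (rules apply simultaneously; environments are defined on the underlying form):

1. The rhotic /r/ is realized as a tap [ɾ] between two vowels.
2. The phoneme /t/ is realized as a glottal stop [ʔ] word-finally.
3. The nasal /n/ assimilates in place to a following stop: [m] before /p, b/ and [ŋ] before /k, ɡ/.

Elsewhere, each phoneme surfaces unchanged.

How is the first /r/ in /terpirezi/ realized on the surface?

/r/ (between /e/ and /p/) is in the target of rule 1 but the environment (between two vowels) is not met → [r].

[r]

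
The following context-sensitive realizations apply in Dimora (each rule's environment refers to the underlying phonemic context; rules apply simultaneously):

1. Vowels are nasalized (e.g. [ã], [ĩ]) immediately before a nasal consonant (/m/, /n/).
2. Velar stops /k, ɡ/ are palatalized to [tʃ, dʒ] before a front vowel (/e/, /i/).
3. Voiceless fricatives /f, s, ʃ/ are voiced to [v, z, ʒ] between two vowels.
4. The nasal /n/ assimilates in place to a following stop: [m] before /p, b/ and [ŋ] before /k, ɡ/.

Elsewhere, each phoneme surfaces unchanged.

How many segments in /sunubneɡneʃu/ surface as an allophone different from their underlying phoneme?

Segments that undergo a rule: /u/ → [ũ] (rule 1); /ʃ/ → [ʒ] (rule 3).
All other segments surface unchanged.

2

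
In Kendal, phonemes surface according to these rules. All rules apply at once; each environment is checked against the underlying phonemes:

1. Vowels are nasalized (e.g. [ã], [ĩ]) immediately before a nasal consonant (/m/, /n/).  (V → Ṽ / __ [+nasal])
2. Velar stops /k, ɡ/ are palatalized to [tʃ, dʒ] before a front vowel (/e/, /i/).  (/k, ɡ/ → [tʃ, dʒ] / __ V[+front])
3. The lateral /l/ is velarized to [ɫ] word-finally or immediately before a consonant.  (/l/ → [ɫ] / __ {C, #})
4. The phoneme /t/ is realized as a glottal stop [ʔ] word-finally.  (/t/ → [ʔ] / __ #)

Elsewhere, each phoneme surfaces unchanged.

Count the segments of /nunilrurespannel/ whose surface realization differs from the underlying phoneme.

Segments that undergo a rule: /u/ → [ũ] (rule 1); /l/ → [ɫ] (rule 3); /a/ → [ã] (rule 1); /l/ → [ɫ] (rule 3).
All other segments surface unchanged.

4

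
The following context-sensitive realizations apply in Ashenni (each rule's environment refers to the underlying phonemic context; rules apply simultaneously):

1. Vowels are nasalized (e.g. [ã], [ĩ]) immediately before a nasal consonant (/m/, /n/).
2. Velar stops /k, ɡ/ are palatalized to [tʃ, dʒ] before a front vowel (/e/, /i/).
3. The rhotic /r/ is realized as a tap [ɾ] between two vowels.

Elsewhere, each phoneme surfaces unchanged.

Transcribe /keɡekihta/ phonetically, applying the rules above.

/k/ (word-initial): before a front vowel, so rule 2 applies → [tʃ].
/e/ (between /k/ and /ɡ/): rule 1 targets it, but not before a nasal consonant → unchanged [e].
/ɡ/ meets the environment for rule 2 (before a front vowel) → [dʒ].
/e/ (between /ɡ/ and /k/) fails the environment for rule 1, so it stays [e].
/k/ (between /e/ and /i/): before a front vowel, so rule 2 applies → [tʃ].
/i/ (between /k/ and /h/) fails the environment for rule 1, so it stays [i].
/a/ — word-final; rule 1 does not apply here → [a].

[tʃedʒetʃihta]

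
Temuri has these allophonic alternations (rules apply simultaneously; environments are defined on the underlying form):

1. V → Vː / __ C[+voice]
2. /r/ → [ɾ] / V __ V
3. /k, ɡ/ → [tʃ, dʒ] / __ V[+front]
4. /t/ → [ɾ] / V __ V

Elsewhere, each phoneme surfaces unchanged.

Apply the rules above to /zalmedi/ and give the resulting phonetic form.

[zaːlmeːdi]

/z/ (word-initial) is unaffected → [z].
/a/ (between /z/ and /l/) occurs before a voiced consonant → [aː] by rule 1.
/l/ — not in any rule's target class → [l].
/m/ (between /l/ and /e/) is unaffected → [m].
/e/ — between /m/ and /d/, before a voiced consonant — surfaces as [eː] (rule 1).
/d/ (between /e/ and /i/): no rule targets it → [d].
/i/ (word-final) is in the target of rule 1 but the environment (before a voiced consonant) is not met → [i].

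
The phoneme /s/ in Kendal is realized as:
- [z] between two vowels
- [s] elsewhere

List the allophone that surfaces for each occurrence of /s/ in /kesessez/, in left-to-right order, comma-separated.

[z], [s], [s]

Occurrence 1 (position 3): between two vowels → [z].
Occurrence 2 (position 5): no conditioning environment matches → elsewhere allophone [s].
Occurrence 3 (position 6): no conditioning environment matches → elsewhere allophone [s].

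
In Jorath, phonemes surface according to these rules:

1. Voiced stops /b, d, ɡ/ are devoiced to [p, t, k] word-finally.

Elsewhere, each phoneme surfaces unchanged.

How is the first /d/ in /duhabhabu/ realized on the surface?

[d]

/d/ — word-initial; rule 1 does not apply here → [d].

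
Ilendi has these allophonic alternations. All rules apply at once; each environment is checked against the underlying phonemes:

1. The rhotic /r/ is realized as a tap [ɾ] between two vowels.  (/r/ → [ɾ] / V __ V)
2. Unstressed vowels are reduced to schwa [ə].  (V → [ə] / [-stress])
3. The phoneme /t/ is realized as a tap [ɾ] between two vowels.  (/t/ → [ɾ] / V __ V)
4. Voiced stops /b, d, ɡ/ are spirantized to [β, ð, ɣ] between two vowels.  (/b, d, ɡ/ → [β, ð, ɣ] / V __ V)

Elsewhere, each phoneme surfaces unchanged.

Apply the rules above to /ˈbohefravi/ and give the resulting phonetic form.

[ˈbohəfrəvə]

/b/ (word-initial): rule 4 targets it, but not between two vowels → unchanged [b].
/o/ (between /b/ and /h/) fails the environment for rule 2, so it stays [o].
/h/ (between /o/ and /e/) is unaffected → [h].
/e/ (between /h/ and /f/): in an unstressed syllable, so rule 2 applies → [ə].
/f/ — not in any rule's target class → [f].
/r/ — between /f/ and /a/; rule 1 does not apply here → [r].
/a/ (between /r/ and /v/): in an unstressed syllable, so rule 2 applies → [ə].
/v/ (between /a/ and /i/): no rule targets it → [v].
/i/ (word-final): in an unstressed syllable, so rule 2 applies → [ə].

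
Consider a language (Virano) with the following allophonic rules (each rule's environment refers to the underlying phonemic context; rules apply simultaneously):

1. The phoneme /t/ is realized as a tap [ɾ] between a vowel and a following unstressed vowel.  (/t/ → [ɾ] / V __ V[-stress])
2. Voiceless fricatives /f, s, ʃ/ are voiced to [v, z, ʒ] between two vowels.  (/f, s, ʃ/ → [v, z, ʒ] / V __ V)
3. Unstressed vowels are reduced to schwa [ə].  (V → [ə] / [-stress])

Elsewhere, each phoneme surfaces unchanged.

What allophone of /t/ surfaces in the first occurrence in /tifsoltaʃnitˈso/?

[t]

/t/ — word-initial; rule 1 does not apply here → [t].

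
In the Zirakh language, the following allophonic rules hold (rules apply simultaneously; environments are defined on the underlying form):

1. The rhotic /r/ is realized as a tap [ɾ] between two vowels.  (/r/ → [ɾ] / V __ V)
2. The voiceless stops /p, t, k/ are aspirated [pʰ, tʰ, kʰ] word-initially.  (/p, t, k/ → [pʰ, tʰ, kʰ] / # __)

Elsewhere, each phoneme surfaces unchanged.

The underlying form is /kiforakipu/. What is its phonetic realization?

[kʰifoɾakipu]

Rule 2 applies to /k/ (word-initial: word-initially) → [kʰ].
/i/ (between /k/ and /f/) is unaffected → [i].
/f/ — not in any rule's target class → [f].
/o/ stays [o].
/r/ — between /o/ and /a/, between two vowels — surfaces as [ɾ] (rule 1).
/a/ (between /r/ and /k/) is unaffected → [a].
/k/ (between /a/ and /i/): rule 2 targets it, but not word-initially → unchanged [k].
/i/ (between /k/ and /p/) is unaffected → [i].
/p/ (between /i/ and /u/): rule 2 targets it, but not word-initially → unchanged [p].
/u/ stays [u].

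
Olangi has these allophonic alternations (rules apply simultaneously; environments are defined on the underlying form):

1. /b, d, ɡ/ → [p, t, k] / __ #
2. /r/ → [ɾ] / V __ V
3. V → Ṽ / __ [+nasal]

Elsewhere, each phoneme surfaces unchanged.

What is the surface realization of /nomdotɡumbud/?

[nõmdotɡũmbut]

/n/ (word-initial) is unaffected → [n].
/o/ (between /n/ and /m/): before a nasal consonant, so rule 3 applies → [õ].
/m/ (between /o/ and /d/): no rule targets it → [m].
/d/ (between /m/ and /o/) fails the environment for rule 1, so it stays [d].
/o/ (between /d/ and /t/): rule 3 targets it, but not before a nasal consonant → unchanged [o].
/t/ (between /o/ and /ɡ/): no rule targets it → [t].
/ɡ/ (between /t/ and /u/): rule 1 targets it, but not word-finally → unchanged [ɡ].
/u/ (between /ɡ/ and /m/): before a nasal consonant, so rule 3 applies → [ũ].
/m/ stays [m].
/b/ (between /m/ and /u/) is in the target of rule 1 but the environment (word-finally) is not met → [b].
/u/ — between /b/ and /d/; rule 3 does not apply here → [u].
/d/ meets the environment for rule 1 (word-finally) → [t].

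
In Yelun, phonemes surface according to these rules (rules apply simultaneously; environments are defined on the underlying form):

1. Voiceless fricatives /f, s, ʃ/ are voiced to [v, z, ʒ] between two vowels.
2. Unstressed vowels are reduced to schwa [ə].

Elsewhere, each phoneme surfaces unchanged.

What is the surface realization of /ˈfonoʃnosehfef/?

/f/ (word-initial) is in the target of rule 1 but the environment (between two vowels) is not met → [f].
/o/ (between /f/ and /n/): rule 2 targets it, but not in an unstressed syllable → unchanged [o].
/o/ (between /n/ and /ʃ/) occurs in an unstressed syllable → [ə] by rule 2.
/ʃ/ (between /o/ and /n/) is in the target of rule 1 but the environment (between two vowels) is not met → [ʃ].
/o/ (between /n/ and /s/): in an unstressed syllable, so rule 2 applies → [ə].
/s/ (between /o/ and /e/) occurs between two vowels → [z] by rule 1.
/e/ (between /s/ and /h/) occurs in an unstressed syllable → [ə] by rule 2.
/f/ (between /h/ and /e/) is in the target of rule 1 but the environment (between two vowels) is not met → [f].
/e/ (between /f/ and /f/): in an unstressed syllable, so rule 2 applies → [ə].
/f/ (word-final) is in the target of rule 1 but the environment (between two vowels) is not met → [f].

[ˈfonəʃnəzəhfəf]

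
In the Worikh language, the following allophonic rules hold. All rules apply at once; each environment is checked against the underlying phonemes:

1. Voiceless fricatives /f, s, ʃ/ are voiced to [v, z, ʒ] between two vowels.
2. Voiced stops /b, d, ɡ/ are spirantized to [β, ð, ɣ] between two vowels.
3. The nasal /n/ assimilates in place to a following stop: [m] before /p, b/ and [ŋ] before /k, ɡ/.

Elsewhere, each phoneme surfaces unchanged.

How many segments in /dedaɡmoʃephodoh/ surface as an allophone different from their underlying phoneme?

Segments that undergo a rule: /d/ → [ð] (rule 2); /ʃ/ → [ʒ] (rule 1); /d/ → [ð] (rule 2).
All other segments surface unchanged.

3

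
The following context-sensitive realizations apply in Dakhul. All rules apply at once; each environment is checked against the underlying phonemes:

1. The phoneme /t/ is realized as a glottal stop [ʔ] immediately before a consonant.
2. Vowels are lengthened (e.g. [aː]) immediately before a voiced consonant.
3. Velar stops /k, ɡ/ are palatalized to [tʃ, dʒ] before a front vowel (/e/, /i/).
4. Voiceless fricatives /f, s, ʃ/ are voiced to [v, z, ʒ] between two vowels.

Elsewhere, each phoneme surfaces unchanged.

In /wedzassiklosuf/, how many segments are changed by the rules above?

2

Segments that undergo a rule: /e/ → [eː] (rule 2); /s/ → [z] (rule 4).
All other segments surface unchanged.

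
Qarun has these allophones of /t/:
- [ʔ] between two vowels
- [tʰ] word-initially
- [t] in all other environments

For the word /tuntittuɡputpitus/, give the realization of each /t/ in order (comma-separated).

[tʰ], [t], [t], [t], [t], [ʔ]

Occurrence 1 (position 1): word-initially → [tʰ].
Occurrence 2 (position 4): no conditioning environment matches → elsewhere allophone [t].
Occurrence 3 (position 6): no conditioning environment matches → elsewhere allophone [t].
Occurrence 4 (position 7): no conditioning environment matches → elsewhere allophone [t].
Occurrence 5 (position 12): no conditioning environment matches → elsewhere allophone [t].
Occurrence 6 (position 15): between two vowels → [ʔ].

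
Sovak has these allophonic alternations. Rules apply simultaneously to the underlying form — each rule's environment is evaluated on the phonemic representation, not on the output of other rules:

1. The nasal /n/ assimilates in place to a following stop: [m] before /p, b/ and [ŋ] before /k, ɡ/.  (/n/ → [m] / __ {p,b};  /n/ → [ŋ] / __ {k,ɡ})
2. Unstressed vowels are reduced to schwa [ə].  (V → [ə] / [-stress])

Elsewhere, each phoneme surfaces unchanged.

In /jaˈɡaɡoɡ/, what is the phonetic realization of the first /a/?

[ə]

Rule 2 applies to /a/ (between /j/ and /ɡ/: in an unstressed syllable) → [ə].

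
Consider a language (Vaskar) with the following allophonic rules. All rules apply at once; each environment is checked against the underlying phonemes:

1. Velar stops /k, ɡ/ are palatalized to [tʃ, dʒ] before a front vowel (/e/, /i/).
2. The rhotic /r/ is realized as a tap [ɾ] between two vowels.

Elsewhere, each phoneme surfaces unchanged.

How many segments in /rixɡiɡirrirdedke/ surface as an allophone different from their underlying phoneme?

Segments that undergo a rule: /ɡ/ → [dʒ] (rule 1); /ɡ/ → [dʒ] (rule 1); /k/ → [tʃ] (rule 1).
All other segments surface unchanged.

3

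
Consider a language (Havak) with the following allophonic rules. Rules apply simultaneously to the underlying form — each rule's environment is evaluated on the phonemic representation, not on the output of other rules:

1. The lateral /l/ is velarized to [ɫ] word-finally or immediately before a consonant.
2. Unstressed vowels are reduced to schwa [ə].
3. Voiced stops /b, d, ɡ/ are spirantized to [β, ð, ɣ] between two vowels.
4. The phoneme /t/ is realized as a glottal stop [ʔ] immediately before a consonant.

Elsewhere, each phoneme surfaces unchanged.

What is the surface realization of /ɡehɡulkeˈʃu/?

/ɡ/ (word-initial): rule 3 targets it, but not between two vowels → unchanged [ɡ].
/e/ (between /ɡ/ and /h/): in an unstressed syllable, so rule 2 applies → [ə].
/h/ (between /e/ and /ɡ/) is unaffected → [h].
/ɡ/ (between /h/ and /u/) is in the target of rule 3 but the environment (between two vowels) is not met → [ɡ].
/u/ — between /ɡ/ and /l/, in an unstressed syllable — surfaces as [ə] (rule 2).
/l/ (between /u/ and /k/) occurs word-finally or immediately before a consonant → [ɫ] by rule 1.
/k/ (between /l/ and /e/) is unaffected → [k].
/e/ — between /k/ and /ʃ/, in an unstressed syllable — surfaces as [ə] (rule 2).
/ʃ/ — not in any rule's target class → [ʃ].
/u/ — word-final; rule 2 does not apply here → [u].

[ɡəhɡəɫkəˈʃu]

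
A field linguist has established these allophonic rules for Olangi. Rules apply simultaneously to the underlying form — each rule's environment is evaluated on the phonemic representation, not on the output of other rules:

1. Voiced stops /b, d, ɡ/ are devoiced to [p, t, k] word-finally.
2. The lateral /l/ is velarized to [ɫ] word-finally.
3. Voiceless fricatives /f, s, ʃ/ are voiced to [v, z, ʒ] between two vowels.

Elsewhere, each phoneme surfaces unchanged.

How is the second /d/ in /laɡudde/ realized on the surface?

/d/ — between /d/ and /e/; rule 1 does not apply here → [d].

[d]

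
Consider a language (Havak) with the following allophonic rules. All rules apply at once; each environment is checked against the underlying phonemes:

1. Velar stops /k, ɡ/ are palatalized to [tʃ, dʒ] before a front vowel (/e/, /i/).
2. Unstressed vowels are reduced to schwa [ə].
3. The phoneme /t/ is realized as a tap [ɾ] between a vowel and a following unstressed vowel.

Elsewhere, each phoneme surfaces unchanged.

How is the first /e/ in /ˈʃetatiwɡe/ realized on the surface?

[e]

/e/ (between /ʃ/ and /t/): rule 2 targets it, but not in an unstressed syllable → unchanged [e].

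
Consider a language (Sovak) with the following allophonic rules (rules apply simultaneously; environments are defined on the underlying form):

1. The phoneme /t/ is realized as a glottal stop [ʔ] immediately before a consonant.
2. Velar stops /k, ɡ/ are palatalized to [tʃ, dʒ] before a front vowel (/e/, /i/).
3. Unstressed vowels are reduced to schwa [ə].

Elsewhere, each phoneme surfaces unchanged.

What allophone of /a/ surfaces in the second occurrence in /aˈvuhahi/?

Rule 3 applies to /a/ (between /h/ and /h/: in an unstressed syllable) → [ə].

[ə]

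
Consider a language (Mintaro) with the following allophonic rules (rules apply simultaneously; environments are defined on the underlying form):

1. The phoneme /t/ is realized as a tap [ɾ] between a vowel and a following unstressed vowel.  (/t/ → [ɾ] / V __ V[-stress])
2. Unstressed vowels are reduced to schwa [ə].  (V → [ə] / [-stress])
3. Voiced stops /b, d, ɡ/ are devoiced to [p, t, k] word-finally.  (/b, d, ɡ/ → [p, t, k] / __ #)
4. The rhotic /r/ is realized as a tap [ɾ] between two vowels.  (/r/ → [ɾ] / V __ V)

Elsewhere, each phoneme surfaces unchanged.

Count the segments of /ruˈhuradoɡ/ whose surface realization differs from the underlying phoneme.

Segments that undergo a rule: /u/ → [ə] (rule 2); /r/ → [ɾ] (rule 4); /a/ → [ə] (rule 2); /o/ → [ə] (rule 2); /ɡ/ → [k] (rule 3).
All other segments surface unchanged.

5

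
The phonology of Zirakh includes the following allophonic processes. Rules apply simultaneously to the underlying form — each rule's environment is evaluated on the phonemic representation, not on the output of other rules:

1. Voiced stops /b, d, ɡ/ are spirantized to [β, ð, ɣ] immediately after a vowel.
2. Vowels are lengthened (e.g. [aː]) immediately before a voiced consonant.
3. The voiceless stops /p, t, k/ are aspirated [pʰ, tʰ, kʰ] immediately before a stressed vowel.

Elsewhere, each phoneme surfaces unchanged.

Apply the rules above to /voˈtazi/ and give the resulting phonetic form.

/o/ (between /v/ and /t/): rule 2 targets it, but not before a voiced consonant → unchanged [o].
/t/ (between /o/ and /a/) occurs immediately before a stressed vowel → [tʰ] by rule 3.
/a/ meets the environment for rule 2 (before a voiced consonant) → [aː].
/i/ (word-final) fails the environment for rule 2, so it stays [i].

[voˈtʰaːzi]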